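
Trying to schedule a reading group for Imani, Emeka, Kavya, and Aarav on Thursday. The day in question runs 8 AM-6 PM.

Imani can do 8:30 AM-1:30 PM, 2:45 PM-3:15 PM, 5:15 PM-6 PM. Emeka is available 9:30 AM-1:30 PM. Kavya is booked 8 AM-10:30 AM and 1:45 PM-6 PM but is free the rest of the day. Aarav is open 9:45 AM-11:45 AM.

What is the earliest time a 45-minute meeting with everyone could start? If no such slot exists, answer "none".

Imani free: 08:30-13:30, 14:45-15:15, 17:15-18:00.
Emeka free: 09:30-13:30.
Kavya free: 10:30-13:45 (invert busy blocks within the working day).
Aarav free: 09:45-11:45.
Imani ∩ Emeka: 09:30-13:30.
Imani ∩ Emeka ∩ Kavya: 10:30-13:30.
Imani ∩ Emeka ∩ Kavya ∩ Aarav: 10:30-11:45.
The first common window of at least 45 minutes is 10:30-11:45, so the earliest start is 10:30.

10:30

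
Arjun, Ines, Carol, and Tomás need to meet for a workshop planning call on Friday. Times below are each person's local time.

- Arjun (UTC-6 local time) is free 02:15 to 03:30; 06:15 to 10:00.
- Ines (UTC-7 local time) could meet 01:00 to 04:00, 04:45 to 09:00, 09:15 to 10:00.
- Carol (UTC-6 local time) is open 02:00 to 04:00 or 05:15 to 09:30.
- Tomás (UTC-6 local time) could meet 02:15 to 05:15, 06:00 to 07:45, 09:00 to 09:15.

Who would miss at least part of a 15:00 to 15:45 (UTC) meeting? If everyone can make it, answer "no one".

Arjun in UTC: 08:15-09:30, 12:15-16:00 (add 6h to convert from UTC-6).
Ines in UTC: 08:00-11:00, 11:45-16:00, 16:15-17:00 (add 7h to convert from UTC-7).
Carol in UTC: 08:00-10:00, 11:15-15:30 (add 6h to convert from UTC-6).
Tomás in UTC: 08:15-11:15, 12:00-13:45, 15:00-15:15 (add 6h to convert from UTC-6).
Arjun: free for 15:00-15:45. Ines: free for 15:00-15:45. Carol: not fully free for 15:00-15:45. Tomás: not fully free for 15:00-15:45.

Carol, Tomás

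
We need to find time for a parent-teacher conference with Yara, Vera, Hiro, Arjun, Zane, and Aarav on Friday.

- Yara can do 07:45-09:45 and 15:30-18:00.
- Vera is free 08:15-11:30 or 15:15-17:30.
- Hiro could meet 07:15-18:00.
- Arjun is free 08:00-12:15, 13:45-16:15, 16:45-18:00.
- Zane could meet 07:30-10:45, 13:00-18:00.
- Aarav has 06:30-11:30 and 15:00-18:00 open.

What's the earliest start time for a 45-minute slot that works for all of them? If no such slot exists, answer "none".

Yara ∩ Vera: 08:15-09:45, 15:30-17:30.
Yara ∩ Vera ∩ Hiro: 08:15-09:45, 15:30-17:30.
Yara ∩ Vera ∩ Hiro ∩ Arjun: 08:15-09:45, 15:30-16:15, 16:45-17:30.
Yara ∩ Vera ∩ Hiro ∩ Arjun ∩ Zane: 08:15-09:45, 15:30-16:15, 16:45-17:30.
Yara ∩ Vera ∩ Hiro ∩ Arjun ∩ Zane ∩ Aarav: 08:15-09:45, 15:30-16:15, 16:45-17:30.
Those are the intersection windows.
The first common window of at least 45 minutes is 08:15-09:45, so the earliest start is 08:15.

08:15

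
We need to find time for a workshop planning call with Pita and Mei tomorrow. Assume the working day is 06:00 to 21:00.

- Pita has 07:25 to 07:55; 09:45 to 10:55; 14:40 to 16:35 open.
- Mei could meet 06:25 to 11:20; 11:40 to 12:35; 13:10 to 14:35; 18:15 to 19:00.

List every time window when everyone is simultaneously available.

Pita ∩ Mei: 07:25-07:55, 09:45-10:55.

07:25-07:55, 09:45-10:55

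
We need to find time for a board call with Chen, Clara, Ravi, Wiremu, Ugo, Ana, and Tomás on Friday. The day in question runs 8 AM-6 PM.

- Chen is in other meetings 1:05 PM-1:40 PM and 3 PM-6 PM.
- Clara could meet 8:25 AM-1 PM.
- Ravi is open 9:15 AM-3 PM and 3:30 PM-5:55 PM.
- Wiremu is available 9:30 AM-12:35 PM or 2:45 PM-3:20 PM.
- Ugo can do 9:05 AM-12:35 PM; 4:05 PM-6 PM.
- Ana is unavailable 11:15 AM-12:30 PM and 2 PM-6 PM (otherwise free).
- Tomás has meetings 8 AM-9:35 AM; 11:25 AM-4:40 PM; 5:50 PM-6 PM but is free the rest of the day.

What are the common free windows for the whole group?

Chen free: 08:00-13:05, 13:40-15:00 (invert busy blocks within the working day).
Clara free: 08:25-13:00.
Ravi free: 09:15-15:00, 15:30-17:55.
Wiremu free: 09:30-12:35, 14:45-15:20.
Ugo free: 09:05-12:35, 16:05-18:00.
Ana free: 08:00-11:15, 12:30-14:00 (invert busy blocks within the working day).
Tomás free: 09:35-11:25, 16:40-17:50 (invert busy blocks within the working day).
Chen ∩ Clara: 08:25-13:00.
Chen ∩ Clara ∩ Ravi: 09:15-13:00.
Chen ∩ Clara ∩ Ravi ∩ Wiremu: 09:30-12:35.
Chen ∩ Clara ∩ Ravi ∩ Wiremu ∩ Ugo: 09:30-12:35.
Chen ∩ Clara ∩ Ravi ∩ Wiremu ∩ Ugo ∩ Ana: 09:30-11:15, 12:30-12:35.
Chen ∩ Clara ∩ Ravi ∩ Wiremu ∩ Ugo ∩ Ana ∩ Tomás: 09:35-11:15.

09:35-11:15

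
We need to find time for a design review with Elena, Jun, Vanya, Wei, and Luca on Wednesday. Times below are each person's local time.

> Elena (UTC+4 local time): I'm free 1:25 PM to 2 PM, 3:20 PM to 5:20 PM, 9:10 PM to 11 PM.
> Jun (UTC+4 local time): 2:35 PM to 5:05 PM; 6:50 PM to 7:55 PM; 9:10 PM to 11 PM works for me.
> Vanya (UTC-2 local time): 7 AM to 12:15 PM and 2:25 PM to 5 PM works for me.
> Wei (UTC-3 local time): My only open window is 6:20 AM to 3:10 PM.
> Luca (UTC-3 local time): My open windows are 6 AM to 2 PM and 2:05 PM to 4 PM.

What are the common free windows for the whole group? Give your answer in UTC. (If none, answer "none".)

Elena in UTC: 09:25-10:00, 11:20-13:20, 17:10-19:00 (subtract 4h to convert from UTC+4).
Jun in UTC: 10:35-13:05, 14:50-15:55, 17:10-19:00 (subtract 4h to convert from UTC+4).
Vanya in UTC: 09:00-14:15, 16:25-19:00 (add 2h to convert from UTC-2).
Wei in UTC: 09:20-18:10 (add 3h to convert from UTC-3).
Luca in UTC: 09:00-17:00, 17:05-19:00 (add 3h to convert from UTC-3).
Elena ∩ Jun: 11:20-13:05, 17:10-19:00.
Elena ∩ Jun ∩ Vanya: 11:20-13:05, 17:10-19:00.
Elena ∩ Jun ∩ Vanya ∩ Wei: 11:20-13:05, 17:10-18:10.
Elena ∩ Jun ∩ Vanya ∩ Wei ∩ Luca: 11:20-13:05, 17:10-18:10.
Those are the intersection windows.

11:20-13:05, 17:10-18:10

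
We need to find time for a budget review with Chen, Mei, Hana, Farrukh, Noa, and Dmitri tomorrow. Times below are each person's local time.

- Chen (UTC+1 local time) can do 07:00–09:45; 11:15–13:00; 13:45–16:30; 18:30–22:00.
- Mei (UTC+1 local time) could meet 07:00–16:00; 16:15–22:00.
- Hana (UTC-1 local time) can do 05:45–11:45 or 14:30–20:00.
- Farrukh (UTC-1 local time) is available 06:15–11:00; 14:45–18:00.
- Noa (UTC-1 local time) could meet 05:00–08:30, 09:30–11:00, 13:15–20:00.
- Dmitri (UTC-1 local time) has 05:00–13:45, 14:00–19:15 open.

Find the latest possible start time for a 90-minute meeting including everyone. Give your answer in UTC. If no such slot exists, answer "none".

Chen in UTC: 06:00-08:45, 10:15-12:00, 12:45-15:30, 17:30-21:00 (subtract 1h to convert from UTC+1).
Mei in UTC: 06:00-15:00, 15:15-21:00 (subtract 1h to convert from UTC+1).
Hana in UTC: 06:45-12:45, 15:30-21:00 (add 1h to convert from UTC-1).
Farrukh in UTC: 07:15-12:00, 15:45-19:00 (add 1h to convert from UTC-1).
Noa in UTC: 06:00-09:30, 10:30-12:00, 14:15-21:00 (add 1h to convert from UTC-1).
Dmitri in UTC: 06:00-14:45, 15:00-20:15 (add 1h to convert from UTC-1).
Chen ∩ Mei: 06:00-08:45, 10:15-12:00, 12:45-15:00, 15:15-15:30, 17:30-21:00.
Chen ∩ Mei ∩ Hana: 06:45-08:45, 10:15-12:00, 17:30-21:00.
Chen ∩ Mei ∩ Hana ∩ Farrukh: 07:15-08:45, 10:15-12:00, 17:30-19:00.
Chen ∩ Mei ∩ Hana ∩ Farrukh ∩ Noa: 07:15-08:45, 10:30-12:00, 17:30-19:00.
Chen ∩ Mei ∩ Hana ∩ Farrukh ∩ Noa ∩ Dmitri: 07:15-08:45, 10:30-12:00, 17:30-19:00.
Those are the intersection windows.
The last common window of at least 90 minutes is 17:30-19:00; a 90-minute meeting can start as late as 17:30 and still end by 19:00.

17:30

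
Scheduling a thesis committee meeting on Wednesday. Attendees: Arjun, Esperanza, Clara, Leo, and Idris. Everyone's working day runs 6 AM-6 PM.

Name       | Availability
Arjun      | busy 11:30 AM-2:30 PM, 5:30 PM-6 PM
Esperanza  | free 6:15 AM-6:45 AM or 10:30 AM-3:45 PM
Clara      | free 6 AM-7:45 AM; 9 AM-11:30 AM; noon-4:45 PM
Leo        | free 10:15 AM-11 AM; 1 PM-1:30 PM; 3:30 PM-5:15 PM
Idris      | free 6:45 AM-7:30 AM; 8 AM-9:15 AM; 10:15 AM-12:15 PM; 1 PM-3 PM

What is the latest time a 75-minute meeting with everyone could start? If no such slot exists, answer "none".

Arjun free: 06:00-11:30, 14:30-17:30 (invert busy blocks within the working day).
Esperanza free: 06:15-06:45, 10:30-15:45.
Clara free: 06:00-07:45, 09:00-11:30, 12:00-16:45.
Leo free: 10:15-11:00, 13:00-13:30, 15:30-17:15.
Idris free: 06:45-07:30, 08:00-09:15, 10:15-12:15, 13:00-15:00.
Arjun ∩ Esperanza: 06:15-06:45, 10:30-11:30, 14:30-15:45.
Arjun ∩ Esperanza ∩ Clara: 06:15-06:45, 10:30-11:30, 14:30-15:45.
Arjun ∩ Esperanza ∩ Clara ∩ Leo: 10:30-11:00, 15:30-15:45.
Arjun ∩ Esperanza ∩ Clara ∩ Leo ∩ Idris: 10:30-11:00.
No common window is at least 75 minutes long.

none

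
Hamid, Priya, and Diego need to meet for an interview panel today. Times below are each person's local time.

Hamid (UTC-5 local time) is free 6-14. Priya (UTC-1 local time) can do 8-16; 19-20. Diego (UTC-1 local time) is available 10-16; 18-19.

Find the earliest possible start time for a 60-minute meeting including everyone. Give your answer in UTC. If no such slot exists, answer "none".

11:00

Hamid in UTC: 11:00-19:00 (add 5h to convert from UTC-5).
Priya in UTC: 09:00-17:00, 20:00-21:00 (add 1h to convert from UTC-1).
Diego in UTC: 11:00-17:00, 19:00-20:00 (add 1h to convert from UTC-1).
Hamid ∩ Priya: 11:00-17:00.
Hamid ∩ Priya ∩ Diego: 11:00-17:00.
The first common window of at least 60 minutes is 11:00-17:00, so the earliest start is 11:00.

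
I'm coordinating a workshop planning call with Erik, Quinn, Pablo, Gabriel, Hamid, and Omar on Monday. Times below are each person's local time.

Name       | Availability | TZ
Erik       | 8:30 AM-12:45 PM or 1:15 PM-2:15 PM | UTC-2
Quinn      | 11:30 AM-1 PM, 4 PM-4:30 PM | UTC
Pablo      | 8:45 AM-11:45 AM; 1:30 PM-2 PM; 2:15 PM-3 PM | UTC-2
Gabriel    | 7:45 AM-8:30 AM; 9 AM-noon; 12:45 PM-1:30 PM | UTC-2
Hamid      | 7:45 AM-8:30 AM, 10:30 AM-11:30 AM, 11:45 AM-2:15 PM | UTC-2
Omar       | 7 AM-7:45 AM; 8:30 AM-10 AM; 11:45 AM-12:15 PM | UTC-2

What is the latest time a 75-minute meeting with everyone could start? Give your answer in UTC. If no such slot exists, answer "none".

none

Erik in UTC: 10:30-14:45, 15:15-16:15 (add 2h to convert from UTC-2).
Quinn in UTC: 11:30-13:00, 16:00-16:30.
Pablo in UTC: 10:45-13:45, 15:30-16:00, 16:15-17:00 (add 2h to convert from UTC-2).
Gabriel in UTC: 09:45-10:30, 11:00-14:00, 14:45-15:30 (add 2h to convert from UTC-2).
Hamid in UTC: 09:45-10:30, 12:30-13:30, 13:45-16:15 (add 2h to convert from UTC-2).
Omar in UTC: 09:00-09:45, 10:30-12:00, 13:45-14:15 (add 2h to convert from UTC-2).
Erik ∩ Quinn: 11:30-13:00, 16:00-16:15.
Erik ∩ Quinn ∩ Pablo: 11:30-13:00.
Erik ∩ Quinn ∩ Pablo ∩ Gabriel: 11:30-13:00.
Erik ∩ Quinn ∩ Pablo ∩ Gabriel ∩ Hamid: 12:30-13:00.
Erik ∩ Quinn ∩ Pablo ∩ Gabriel ∩ Hamid ∩ Omar: ∅.
There is no time when everyone is free.
No common window is at least 75 minutes long.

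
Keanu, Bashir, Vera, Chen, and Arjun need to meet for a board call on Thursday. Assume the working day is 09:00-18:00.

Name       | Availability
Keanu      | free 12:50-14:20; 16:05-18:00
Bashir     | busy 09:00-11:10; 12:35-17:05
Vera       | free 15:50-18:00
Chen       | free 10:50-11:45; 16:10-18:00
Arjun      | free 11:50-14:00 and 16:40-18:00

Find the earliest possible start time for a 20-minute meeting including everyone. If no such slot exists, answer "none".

17:05

Keanu free: 12:50-14:20, 16:05-18:00.
Bashir free: 11:10-12:35, 17:05-18:00 (invert busy blocks within the working day).
Vera free: 15:50-18:00.
Chen free: 10:50-11:45, 16:10-18:00.
Arjun free: 11:50-14:00, 16:40-18:00.
Keanu ∩ Bashir: 17:05-18:00.
Keanu ∩ Bashir ∩ Vera: 17:05-18:00.
Keanu ∩ Bashir ∩ Vera ∩ Chen: 17:05-18:00.
Keanu ∩ Bashir ∩ Vera ∩ Chen ∩ Arjun: 17:05-18:00.
The first common window of at least 20 minutes is 17:05-18:00, so the earliest start is 17:05.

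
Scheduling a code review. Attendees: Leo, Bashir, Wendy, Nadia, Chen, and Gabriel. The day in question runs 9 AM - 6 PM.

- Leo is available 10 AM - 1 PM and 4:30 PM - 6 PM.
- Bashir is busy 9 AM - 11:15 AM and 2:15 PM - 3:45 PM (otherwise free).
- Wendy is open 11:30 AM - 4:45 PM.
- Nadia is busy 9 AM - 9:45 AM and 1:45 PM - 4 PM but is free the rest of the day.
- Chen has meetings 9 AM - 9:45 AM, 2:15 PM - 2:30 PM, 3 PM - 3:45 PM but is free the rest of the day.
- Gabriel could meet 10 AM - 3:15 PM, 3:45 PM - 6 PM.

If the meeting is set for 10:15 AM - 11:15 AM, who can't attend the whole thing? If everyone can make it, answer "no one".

Leo free: 10:00-13:00, 16:30-18:00.
Bashir free: 11:15-14:15, 15:45-18:00 (invert busy blocks within the working day).
Wendy free: 11:30-16:45.
Nadia free: 09:45-13:45, 16:00-18:00 (invert busy blocks within the working day).
Chen free: 09:45-14:15, 14:30-15:00, 15:45-18:00 (invert busy blocks within the working day).
Gabriel free: 10:00-15:15, 15:45-18:00.
Leo: free for 10:15-11:15. Bashir: not fully free for 10:15-11:15. Wendy: not fully free for 10:15-11:15. Nadia: free for 10:15-11:15. Chen: free for 10:15-11:15. Gabriel: free for 10:15-11:15.

Bashir, Wendy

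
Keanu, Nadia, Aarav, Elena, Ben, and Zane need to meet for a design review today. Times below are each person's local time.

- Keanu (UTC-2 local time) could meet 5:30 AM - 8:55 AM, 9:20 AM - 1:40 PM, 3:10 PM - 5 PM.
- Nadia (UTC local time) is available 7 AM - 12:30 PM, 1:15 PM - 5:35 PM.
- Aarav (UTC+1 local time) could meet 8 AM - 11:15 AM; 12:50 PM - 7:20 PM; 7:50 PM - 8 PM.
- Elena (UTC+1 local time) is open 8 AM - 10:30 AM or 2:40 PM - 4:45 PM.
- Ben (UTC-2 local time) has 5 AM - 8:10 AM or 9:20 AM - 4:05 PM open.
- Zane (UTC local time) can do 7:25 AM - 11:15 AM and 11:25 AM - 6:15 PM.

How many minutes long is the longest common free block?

120

Keanu in UTC: 07:30-10:55, 11:20-15:40, 17:10-19:00 (add 2h to convert from UTC-2).
Nadia in UTC: 07:00-12:30, 13:15-17:35.
Aarav in UTC: 07:00-10:15, 11:50-18:20, 18:50-19:00 (subtract 1h to convert from UTC+1).
Elena in UTC: 07:00-09:30, 13:40-15:45 (subtract 1h to convert from UTC+1).
Ben in UTC: 07:00-10:10, 11:20-18:05 (add 2h to convert from UTC-2).
Zane in UTC: 07:25-11:15, 11:25-18:15.
Keanu ∩ Nadia: 07:30-10:55, 11:20-12:30, 13:15-15:40, 17:10-17:35.
Keanu ∩ Nadia ∩ Aarav: 07:30-10:15, 11:50-12:30, 13:15-15:40, 17:10-17:35.
Keanu ∩ Nadia ∩ Aarav ∩ Elena: 07:30-09:30, 13:40-15:40.
Keanu ∩ Nadia ∩ Aarav ∩ Elena ∩ Ben: 07:30-09:30, 13:40-15:40.
Keanu ∩ Nadia ∩ Aarav ∩ Elena ∩ Ben ∩ Zane: 07:30-09:30, 13:40-15:40.
The longest is 07:30-09:30 at 120 minutes.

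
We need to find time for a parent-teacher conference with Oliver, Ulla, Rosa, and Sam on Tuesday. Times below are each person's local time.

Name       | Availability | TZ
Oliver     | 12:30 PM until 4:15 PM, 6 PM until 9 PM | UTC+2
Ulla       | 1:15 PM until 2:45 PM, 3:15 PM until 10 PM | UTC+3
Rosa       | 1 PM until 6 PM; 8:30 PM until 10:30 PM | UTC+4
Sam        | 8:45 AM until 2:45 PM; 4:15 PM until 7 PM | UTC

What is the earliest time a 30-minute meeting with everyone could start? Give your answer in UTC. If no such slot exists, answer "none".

Oliver in UTC: 10:30-14:15, 16:00-19:00 (subtract 2h to convert from UTC+2).
Ulla in UTC: 10:15-11:45, 12:15-19:00 (subtract 3h to convert from UTC+3).
Rosa in UTC: 09:00-14:00, 16:30-18:30 (subtract 4h to convert from UTC+4).
Sam in UTC: 08:45-14:45, 16:15-19:00.
Oliver ∩ Ulla: 10:30-11:45, 12:15-14:15, 16:00-19:00.
Oliver ∩ Ulla ∩ Rosa: 10:30-11:45, 12:15-14:00, 16:30-18:30.
Oliver ∩ Ulla ∩ Rosa ∩ Sam: 10:30-11:45, 12:15-14:00, 16:30-18:30.
The first common window of at least 30 minutes is 10:30-11:45, so the earliest start is 10:30.

10:30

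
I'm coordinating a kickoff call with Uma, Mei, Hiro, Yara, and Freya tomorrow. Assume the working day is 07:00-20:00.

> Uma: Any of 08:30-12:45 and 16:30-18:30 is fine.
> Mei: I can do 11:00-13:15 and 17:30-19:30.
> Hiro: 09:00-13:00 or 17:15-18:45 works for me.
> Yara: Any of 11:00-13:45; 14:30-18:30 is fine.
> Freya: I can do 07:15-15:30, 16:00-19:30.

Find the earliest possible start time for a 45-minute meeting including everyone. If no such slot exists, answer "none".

Uma ∩ Mei: 11:00-12:45, 17:30-18:30.
Uma ∩ Mei ∩ Hiro: 11:00-12:45, 17:30-18:30.
Uma ∩ Mei ∩ Hiro ∩ Yara: 11:00-12:45, 17:30-18:30.
Uma ∩ Mei ∩ Hiro ∩ Yara ∩ Freya: 11:00-12:45, 17:30-18:30.
The first common window of at least 45 minutes is 11:00-12:45, so the earliest start is 11:00.

11:00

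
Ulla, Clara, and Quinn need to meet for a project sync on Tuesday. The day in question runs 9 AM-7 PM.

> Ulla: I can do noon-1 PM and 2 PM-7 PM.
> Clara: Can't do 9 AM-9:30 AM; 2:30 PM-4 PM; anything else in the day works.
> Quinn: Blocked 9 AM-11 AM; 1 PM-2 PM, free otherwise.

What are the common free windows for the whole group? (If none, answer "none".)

12:00-13:00, 14:00-14:30, 16:00-19:00

Ulla free: 12:00-13:00, 14:00-19:00.
Clara free: 09:30-14:30, 16:00-19:00 (invert busy blocks within the working day).
Quinn free: 11:00-13:00, 14:00-19:00 (invert busy blocks within the working day).
Ulla ∩ Clara: 12:00-13:00, 14:00-14:30, 16:00-19:00.
Ulla ∩ Clara ∩ Quinn: 12:00-13:00, 14:00-14:30, 16:00-19:00.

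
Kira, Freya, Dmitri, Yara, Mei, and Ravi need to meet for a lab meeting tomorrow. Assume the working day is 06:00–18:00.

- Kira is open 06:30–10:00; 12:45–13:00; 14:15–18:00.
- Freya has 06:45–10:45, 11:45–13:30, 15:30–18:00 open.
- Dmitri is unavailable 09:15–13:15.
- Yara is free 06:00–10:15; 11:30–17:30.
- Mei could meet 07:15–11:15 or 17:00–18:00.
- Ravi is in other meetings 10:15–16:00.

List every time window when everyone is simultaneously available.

Kira free: 06:30-10:00, 12:45-13:00, 14:15-18:00.
Freya free: 06:45-10:45, 11:45-13:30, 15:30-18:00.
Dmitri free: 06:00-09:15, 13:15-18:00 (invert busy blocks within the working day).
Yara free: 06:00-10:15, 11:30-17:30.
Mei free: 07:15-11:15, 17:00-18:00.
Ravi free: 06:00-10:15, 16:00-18:00 (invert busy blocks within the working day).
Kira ∩ Freya: 06:45-10:00, 12:45-13:00, 15:30-18:00.
Kira ∩ Freya ∩ Dmitri: 06:45-09:15, 15:30-18:00.
Kira ∩ Freya ∩ Dmitri ∩ Yara: 06:45-09:15, 15:30-17:30.
Kira ∩ Freya ∩ Dmitri ∩ Yara ∩ Mei: 07:15-09:15, 17:00-17:30.
Kira ∩ Freya ∩ Dmitri ∩ Yara ∩ Mei ∩ Ravi: 07:15-09:15, 17:00-17:30.

07:15-09:15, 17:00-17:30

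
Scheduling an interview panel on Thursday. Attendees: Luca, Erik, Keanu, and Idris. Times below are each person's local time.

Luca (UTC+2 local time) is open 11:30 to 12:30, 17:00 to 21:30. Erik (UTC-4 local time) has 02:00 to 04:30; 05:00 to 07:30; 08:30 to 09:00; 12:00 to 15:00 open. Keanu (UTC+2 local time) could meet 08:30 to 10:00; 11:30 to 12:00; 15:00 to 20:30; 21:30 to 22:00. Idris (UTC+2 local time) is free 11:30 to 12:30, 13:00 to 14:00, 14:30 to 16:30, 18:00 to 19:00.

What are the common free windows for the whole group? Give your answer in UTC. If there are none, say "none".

09:30-10:00, 16:00-17:00

Luca in UTC: 09:30-10:30, 15:00-19:30 (subtract 2h to convert from UTC+2).
Erik in UTC: 06:00-08:30, 09:00-11:30, 12:30-13:00, 16:00-19:00 (add 4h to convert from UTC-4).
Keanu in UTC: 06:30-08:00, 09:30-10:00, 13:00-18:30, 19:30-20:00 (subtract 2h to convert from UTC+2).
Idris in UTC: 09:30-10:30, 11:00-12:00, 12:30-14:30, 16:00-17:00 (subtract 2h to convert from UTC+2).
Luca ∩ Erik: 09:30-10:30, 16:00-19:00.
Luca ∩ Erik ∩ Keanu: 09:30-10:00, 16:00-18:30.
Luca ∩ Erik ∩ Keanu ∩ Idris: 09:30-10:00, 16:00-17:00.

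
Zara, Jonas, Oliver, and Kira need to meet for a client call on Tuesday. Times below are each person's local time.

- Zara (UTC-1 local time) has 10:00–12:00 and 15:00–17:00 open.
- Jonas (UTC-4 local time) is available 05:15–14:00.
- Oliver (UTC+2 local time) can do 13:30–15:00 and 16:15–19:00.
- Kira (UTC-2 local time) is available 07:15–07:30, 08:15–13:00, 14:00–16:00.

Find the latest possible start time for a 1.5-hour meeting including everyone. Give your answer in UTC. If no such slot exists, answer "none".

Zara in UTC: 11:00-13:00, 16:00-18:00 (add 1h to convert from UTC-1).
Jonas in UTC: 09:15-18:00 (add 4h to convert from UTC-4).
Oliver in UTC: 11:30-13:00, 14:15-17:00 (subtract 2h to convert from UTC+2).
Kira in UTC: 09:15-09:30, 10:15-15:00, 16:00-18:00 (add 2h to convert from UTC-2).
Zara ∩ Jonas: 11:00-13:00, 16:00-18:00.
Zara ∩ Jonas ∩ Oliver: 11:30-13:00, 16:00-17:00.
Zara ∩ Jonas ∩ Oliver ∩ Kira: 11:30-13:00, 16:00-17:00.
The last common window of at least 90 minutes is 11:30-13:00; a 90-minute meeting can start as late as 11:30 and still end by 13:00.

11:30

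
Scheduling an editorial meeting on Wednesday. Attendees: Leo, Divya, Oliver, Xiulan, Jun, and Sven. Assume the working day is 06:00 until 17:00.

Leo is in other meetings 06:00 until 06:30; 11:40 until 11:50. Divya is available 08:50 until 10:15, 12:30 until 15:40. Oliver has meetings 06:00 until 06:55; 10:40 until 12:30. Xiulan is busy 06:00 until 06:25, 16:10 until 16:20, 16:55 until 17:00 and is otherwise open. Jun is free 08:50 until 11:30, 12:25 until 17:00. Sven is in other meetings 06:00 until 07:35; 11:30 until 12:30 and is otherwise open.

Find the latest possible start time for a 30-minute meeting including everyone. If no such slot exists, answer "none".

Leo free: 06:30-11:40, 11:50-17:00 (invert busy blocks within the working day).
Divya free: 08:50-10:15, 12:30-15:40.
Oliver free: 06:55-10:40, 12:30-17:00 (invert busy blocks within the working day).
Xiulan free: 06:25-16:10, 16:20-16:55 (invert busy blocks within the working day).
Jun free: 08:50-11:30, 12:25-17:00.
Sven free: 07:35-11:30, 12:30-17:00 (invert busy blocks within the working day).
Leo ∩ Divya: 08:50-10:15, 12:30-15:40.
Leo ∩ Divya ∩ Oliver: 08:50-10:15, 12:30-15:40.
Leo ∩ Divya ∩ Oliver ∩ Xiulan: 08:50-10:15, 12:30-15:40.
Leo ∩ Divya ∩ Oliver ∩ Xiulan ∩ Jun: 08:50-10:15, 12:30-15:40.
Leo ∩ Divya ∩ Oliver ∩ Xiulan ∩ Jun ∩ Sven: 08:50-10:15, 12:30-15:40.
Those are the intersection windows.
The last common window of at least 30 minutes is 12:30-15:40; a 30-minute meeting can start as late as 15:10 and still end by 15:40.

15:10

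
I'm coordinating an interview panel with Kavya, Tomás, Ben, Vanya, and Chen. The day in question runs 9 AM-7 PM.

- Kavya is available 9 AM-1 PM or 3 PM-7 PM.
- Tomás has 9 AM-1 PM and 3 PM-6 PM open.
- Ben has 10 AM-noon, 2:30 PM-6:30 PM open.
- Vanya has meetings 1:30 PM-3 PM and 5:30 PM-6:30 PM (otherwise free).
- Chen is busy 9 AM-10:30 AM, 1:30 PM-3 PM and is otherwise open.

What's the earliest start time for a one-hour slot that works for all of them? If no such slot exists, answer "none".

10:30

Kavya free: 09:00-13:00, 15:00-19:00.
Tomás free: 09:00-13:00, 15:00-18:00.
Ben free: 10:00-12:00, 14:30-18:30.
Vanya free: 09:00-13:30, 15:00-17:30, 18:30-19:00 (invert busy blocks within the working day).
Chen free: 10:30-13:30, 15:00-19:00 (invert busy blocks within the working day).
Kavya ∩ Tomás: 09:00-13:00, 15:00-18:00.
Kavya ∩ Tomás ∩ Ben: 10:00-12:00, 15:00-18:00.
Kavya ∩ Tomás ∩ Ben ∩ Vanya: 10:00-12:00, 15:00-17:30.
Kavya ∩ Tomás ∩ Ben ∩ Vanya ∩ Chen: 10:30-12:00, 15:00-17:30.
The first common window of at least 60 minutes is 10:30-12:00, so the earliest start is 10:30.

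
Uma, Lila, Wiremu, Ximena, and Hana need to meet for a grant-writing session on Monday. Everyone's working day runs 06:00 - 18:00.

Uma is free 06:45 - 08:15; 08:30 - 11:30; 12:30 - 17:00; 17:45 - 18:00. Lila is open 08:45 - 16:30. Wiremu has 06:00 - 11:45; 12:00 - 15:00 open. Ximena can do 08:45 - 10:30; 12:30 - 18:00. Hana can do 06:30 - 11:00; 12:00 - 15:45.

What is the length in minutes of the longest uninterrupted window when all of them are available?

150

Uma ∩ Lila: 08:45-11:30, 12:30-16:30.
Uma ∩ Lila ∩ Wiremu: 08:45-11:30, 12:30-15:00.
Uma ∩ Lila ∩ Wiremu ∩ Ximena: 08:45-10:30, 12:30-15:00.
Uma ∩ Lila ∩ Wiremu ∩ Ximena ∩ Hana: 08:45-10:30, 12:30-15:00.
The longest is 12:30-15:00 at 150 minutes.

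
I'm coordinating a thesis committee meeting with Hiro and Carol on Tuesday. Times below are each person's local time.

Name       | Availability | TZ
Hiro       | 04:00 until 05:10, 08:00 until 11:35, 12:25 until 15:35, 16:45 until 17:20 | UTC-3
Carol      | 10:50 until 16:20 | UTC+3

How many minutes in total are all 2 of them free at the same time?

Hiro in UTC: 07:00-08:10, 11:00-14:35, 15:25-18:35, 19:45-20:20 (add 3h to convert from UTC-3).
Carol in UTC: 07:50-13:20 (subtract 3h to convert from UTC+3).
Hiro ∩ Carol: 07:50-08:10, 11:00-13:20.
Summing the common windows: 20 + 140 = 160 minutes.

160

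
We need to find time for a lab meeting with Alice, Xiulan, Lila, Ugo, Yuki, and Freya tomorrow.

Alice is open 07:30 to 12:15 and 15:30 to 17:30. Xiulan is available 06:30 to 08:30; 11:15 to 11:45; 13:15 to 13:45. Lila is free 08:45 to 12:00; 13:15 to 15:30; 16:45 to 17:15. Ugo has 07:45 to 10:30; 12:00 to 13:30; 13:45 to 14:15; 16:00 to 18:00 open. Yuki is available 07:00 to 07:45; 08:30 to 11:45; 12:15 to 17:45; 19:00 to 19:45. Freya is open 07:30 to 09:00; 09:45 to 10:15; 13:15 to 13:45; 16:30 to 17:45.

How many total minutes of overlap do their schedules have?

0

Alice ∩ Xiulan: 07:30-08:30, 11:15-11:45.
Alice ∩ Xiulan ∩ Lila: 11:15-11:45.
Alice ∩ Xiulan ∩ Lila ∩ Ugo: ∅.
Alice ∩ Xiulan ∩ Lila ∩ Ugo ∩ Yuki: ∅.
Alice ∩ Xiulan ∩ Lila ∩ Ugo ∩ Yuki ∩ Freya: ∅.
There is no time when everyone is free.
There is no common window, so the total is 0 minutes.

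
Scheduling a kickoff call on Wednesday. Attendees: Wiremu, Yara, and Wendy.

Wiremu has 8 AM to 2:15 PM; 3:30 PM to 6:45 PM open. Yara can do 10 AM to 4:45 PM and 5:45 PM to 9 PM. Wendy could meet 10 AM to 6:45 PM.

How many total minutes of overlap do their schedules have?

Wiremu ∩ Yara: 10:00-14:15, 15:30-16:45, 17:45-18:45.
Wiremu ∩ Yara ∩ Wendy: 10:00-14:15, 15:30-16:45, 17:45-18:45.
So the common availability across everyone is 10:00-14:15, 15:30-16:45, 17:45-18:45.
Summing the common windows: 255 + 75 + 60 = 390 minutes.

390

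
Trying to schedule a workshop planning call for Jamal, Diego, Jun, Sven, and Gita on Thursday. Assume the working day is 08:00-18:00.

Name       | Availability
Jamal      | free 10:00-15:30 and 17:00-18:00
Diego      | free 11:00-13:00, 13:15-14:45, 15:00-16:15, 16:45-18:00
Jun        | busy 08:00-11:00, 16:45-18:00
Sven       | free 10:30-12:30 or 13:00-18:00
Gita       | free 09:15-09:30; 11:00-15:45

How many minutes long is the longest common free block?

Jamal free: 10:00-15:30, 17:00-18:00.
Diego free: 11:00-13:00, 13:15-14:45, 15:00-16:15, 16:45-18:00.
Jun free: 11:00-16:45 (invert busy blocks within the working day).
Sven free: 10:30-12:30, 13:00-18:00.
Gita free: 09:15-09:30, 11:00-15:45.
Jamal ∩ Diego: 11:00-13:00, 13:15-14:45, 15:00-15:30, 17:00-18:00.
Jamal ∩ Diego ∩ Jun: 11:00-13:00, 13:15-14:45, 15:00-15:30.
Jamal ∩ Diego ∩ Jun ∩ Sven: 11:00-12:30, 13:15-14:45, 15:00-15:30.
Jamal ∩ Diego ∩ Jun ∩ Sven ∩ Gita: 11:00-12:30, 13:15-14:45, 15:00-15:30.
Those are the intersection windows.
The longest is 11:00-12:30 at 90 minutes.

90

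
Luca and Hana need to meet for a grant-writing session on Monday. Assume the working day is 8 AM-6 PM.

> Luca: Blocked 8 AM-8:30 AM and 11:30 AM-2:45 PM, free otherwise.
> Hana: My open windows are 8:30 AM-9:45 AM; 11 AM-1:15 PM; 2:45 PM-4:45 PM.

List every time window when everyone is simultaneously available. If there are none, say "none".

08:30-09:45, 11:00-11:30, 14:45-16:45

Luca free: 08:30-11:30, 14:45-18:00 (invert busy blocks within the working day).
Hana free: 08:30-09:45, 11:00-13:15, 14:45-16:45.
Luca ∩ Hana: 08:30-09:45, 11:00-11:30, 14:45-16:45.
Those are the intersection windows.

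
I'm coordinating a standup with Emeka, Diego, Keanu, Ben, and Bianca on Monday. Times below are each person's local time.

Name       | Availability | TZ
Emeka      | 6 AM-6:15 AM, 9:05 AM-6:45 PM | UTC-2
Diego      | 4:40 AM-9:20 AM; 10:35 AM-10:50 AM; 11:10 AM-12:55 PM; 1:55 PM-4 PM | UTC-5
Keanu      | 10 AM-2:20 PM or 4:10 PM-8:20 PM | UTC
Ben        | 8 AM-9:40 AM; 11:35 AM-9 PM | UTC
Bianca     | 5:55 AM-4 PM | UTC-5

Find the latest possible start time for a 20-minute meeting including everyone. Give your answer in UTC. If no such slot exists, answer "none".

20:00

Emeka in UTC: 08:00-08:15, 11:05-20:45 (add 2h to convert from UTC-2).
Diego in UTC: 09:40-14:20, 15:35-15:50, 16:10-17:55, 18:55-21:00 (add 5h to convert from UTC-5).
Keanu in UTC: 10:00-14:20, 16:10-20:20.
Ben in UTC: 08:00-09:40, 11:35-21:00.
Bianca in UTC: 10:55-21:00 (add 5h to convert from UTC-5).
Emeka ∩ Diego: 11:05-14:20, 15:35-15:50, 16:10-17:55, 18:55-20:45.
Emeka ∩ Diego ∩ Keanu: 11:05-14:20, 16:10-17:55, 18:55-20:20.
Emeka ∩ Diego ∩ Keanu ∩ Ben: 11:35-14:20, 16:10-17:55, 18:55-20:20.
Emeka ∩ Diego ∩ Keanu ∩ Ben ∩ Bianca: 11:35-14:20, 16:10-17:55, 18:55-20:20.
The last common window of at least 20 minutes is 18:55-20:20; a 20-minute meeting can start as late as 20:00 and still end by 20:20.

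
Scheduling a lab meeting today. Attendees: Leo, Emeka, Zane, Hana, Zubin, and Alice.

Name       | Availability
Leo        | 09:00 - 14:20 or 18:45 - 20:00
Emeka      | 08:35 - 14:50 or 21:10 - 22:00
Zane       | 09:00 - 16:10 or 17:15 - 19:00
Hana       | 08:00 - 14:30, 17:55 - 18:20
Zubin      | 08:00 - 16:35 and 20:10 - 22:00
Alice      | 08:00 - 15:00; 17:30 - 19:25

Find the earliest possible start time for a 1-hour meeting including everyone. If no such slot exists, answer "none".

Leo ∩ Emeka: 09:00-14:20.
Leo ∩ Emeka ∩ Zane: 09:00-14:20.
Leo ∩ Emeka ∩ Zane ∩ Hana: 09:00-14:20.
Leo ∩ Emeka ∩ Zane ∩ Hana ∩ Zubin: 09:00-14:20.
Leo ∩ Emeka ∩ Zane ∩ Hana ∩ Zubin ∩ Alice: 09:00-14:20.
The first common window of at least 60 minutes is 09:00-14:20, so the earliest start is 09:00.

09:00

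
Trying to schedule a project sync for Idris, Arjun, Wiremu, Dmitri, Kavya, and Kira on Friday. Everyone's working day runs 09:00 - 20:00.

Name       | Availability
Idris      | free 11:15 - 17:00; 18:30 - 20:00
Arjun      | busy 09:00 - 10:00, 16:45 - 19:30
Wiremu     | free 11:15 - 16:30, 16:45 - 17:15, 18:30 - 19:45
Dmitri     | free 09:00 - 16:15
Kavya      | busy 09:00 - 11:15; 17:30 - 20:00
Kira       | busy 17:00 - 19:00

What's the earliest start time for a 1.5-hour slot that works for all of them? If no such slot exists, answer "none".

11:15

Idris free: 11:15-17:00, 18:30-20:00.
Arjun free: 10:00-16:45, 19:30-20:00 (invert busy blocks within the working day).
Wiremu free: 11:15-16:30, 16:45-17:15, 18:30-19:45.
Dmitri free: 09:00-16:15.
Kavya free: 11:15-17:30 (invert busy blocks within the working day).
Kira free: 09:00-17:00, 19:00-20:00 (invert busy blocks within the working day).
Idris ∩ Arjun: 11:15-16:45, 19:30-20:00.
Idris ∩ Arjun ∩ Wiremu: 11:15-16:30, 19:30-19:45.
Idris ∩ Arjun ∩ Wiremu ∩ Dmitri: 11:15-16:15.
Idris ∩ Arjun ∩ Wiremu ∩ Dmitri ∩ Kavya: 11:15-16:15.
Idris ∩ Arjun ∩ Wiremu ∩ Dmitri ∩ Kavya ∩ Kira: 11:15-16:15.
Those are the intersection windows.
The first common window of at least 90 minutes is 11:15-16:15, so the earliest start is 11:15.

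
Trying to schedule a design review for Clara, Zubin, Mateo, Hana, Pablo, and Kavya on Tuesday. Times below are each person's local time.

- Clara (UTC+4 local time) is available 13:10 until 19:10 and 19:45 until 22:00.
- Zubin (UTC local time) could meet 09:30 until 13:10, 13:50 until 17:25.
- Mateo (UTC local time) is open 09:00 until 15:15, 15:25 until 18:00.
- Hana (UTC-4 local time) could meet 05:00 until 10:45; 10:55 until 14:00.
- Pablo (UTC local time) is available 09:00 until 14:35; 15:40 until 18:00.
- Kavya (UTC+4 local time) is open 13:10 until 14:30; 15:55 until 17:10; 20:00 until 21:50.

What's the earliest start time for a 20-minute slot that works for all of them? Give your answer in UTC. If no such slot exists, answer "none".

09:30

Clara in UTC: 09:10-15:10, 15:45-18:00 (subtract 4h to convert from UTC+4).
Zubin in UTC: 09:30-13:10, 13:50-17:25.
Mateo in UTC: 09:00-15:15, 15:25-18:00.
Hana in UTC: 09:00-14:45, 14:55-18:00 (add 4h to convert from UTC-4).
Pablo in UTC: 09:00-14:35, 15:40-18:00.
Kavya in UTC: 09:10-10:30, 11:55-13:10, 16:00-17:50 (subtract 4h to convert from UTC+4).
Clara ∩ Zubin: 09:30-13:10, 13:50-15:10, 15:45-17:25.
Clara ∩ Zubin ∩ Mateo: 09:30-13:10, 13:50-15:10, 15:45-17:25.
Clara ∩ Zubin ∩ Mateo ∩ Hana: 09:30-13:10, 13:50-14:45, 14:55-15:10, 15:45-17:25.
Clara ∩ Zubin ∩ Mateo ∩ Hana ∩ Pablo: 09:30-13:10, 13:50-14:35, 15:45-17:25.
Clara ∩ Zubin ∩ Mateo ∩ Hana ∩ Pablo ∩ Kavya: 09:30-10:30, 11:55-13:10, 16:00-17:25.
So the common availability across everyone is 09:30-10:30, 11:55-13:10, 16:00-17:25.
The first common window of at least 20 minutes is 09:30-10:30, so the earliest start is 09:30.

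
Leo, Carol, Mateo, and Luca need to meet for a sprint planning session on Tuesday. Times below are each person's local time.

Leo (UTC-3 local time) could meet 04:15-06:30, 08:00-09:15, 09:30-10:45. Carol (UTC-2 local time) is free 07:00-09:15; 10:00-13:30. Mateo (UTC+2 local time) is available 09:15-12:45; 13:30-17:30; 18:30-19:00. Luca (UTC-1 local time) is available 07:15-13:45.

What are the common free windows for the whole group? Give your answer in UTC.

09:00-09:30, 12:00-12:15, 12:30-13:45

Leo in UTC: 07:15-09:30, 11:00-12:15, 12:30-13:45 (add 3h to convert from UTC-3).
Carol in UTC: 09:00-11:15, 12:00-15:30 (add 2h to convert from UTC-2).
Mateo in UTC: 07:15-10:45, 11:30-15:30, 16:30-17:00 (subtract 2h to convert from UTC+2).
Luca in UTC: 08:15-14:45 (add 1h to convert from UTC-1).
Leo ∩ Carol: 09:00-09:30, 11:00-11:15, 12:00-12:15, 12:30-13:45.
Leo ∩ Carol ∩ Mateo: 09:00-09:30, 12:00-12:15, 12:30-13:45.
Leo ∩ Carol ∩ Mateo ∩ Luca: 09:00-09:30, 12:00-12:15, 12:30-13:45.
Those are the intersection windows.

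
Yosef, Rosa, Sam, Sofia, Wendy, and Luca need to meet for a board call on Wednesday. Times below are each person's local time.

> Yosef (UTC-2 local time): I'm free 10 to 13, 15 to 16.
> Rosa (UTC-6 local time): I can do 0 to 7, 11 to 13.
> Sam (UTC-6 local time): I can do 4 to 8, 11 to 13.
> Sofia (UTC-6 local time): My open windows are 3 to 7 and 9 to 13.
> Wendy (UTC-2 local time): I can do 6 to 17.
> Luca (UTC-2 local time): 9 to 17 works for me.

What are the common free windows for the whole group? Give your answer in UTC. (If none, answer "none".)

12:00-13:00, 17:00-18:00

Yosef in UTC: 12:00-15:00, 17:00-18:00 (add 2h to convert from UTC-2).
Rosa in UTC: 06:00-13:00, 17:00-19:00 (add 6h to convert from UTC-6).
Sam in UTC: 10:00-14:00, 17:00-19:00 (add 6h to convert from UTC-6).
Sofia in UTC: 09:00-13:00, 15:00-19:00 (add 6h to convert from UTC-6).
Wendy in UTC: 08:00-19:00 (add 2h to convert from UTC-2).
Luca in UTC: 11:00-19:00 (add 2h to convert from UTC-2).
Yosef ∩ Rosa: 12:00-13:00, 17:00-18:00.
Yosef ∩ Rosa ∩ Sam: 12:00-13:00, 17:00-18:00.
Yosef ∩ Rosa ∩ Sam ∩ Sofia: 12:00-13:00, 17:00-18:00.
Yosef ∩ Rosa ∩ Sam ∩ Sofia ∩ Wendy: 12:00-13:00, 17:00-18:00.
Yosef ∩ Rosa ∩ Sam ∩ Sofia ∩ Wendy ∩ Luca: 12:00-13:00, 17:00-18:00.
So the common availability across everyone is 12:00-13:00, 17:00-18:00.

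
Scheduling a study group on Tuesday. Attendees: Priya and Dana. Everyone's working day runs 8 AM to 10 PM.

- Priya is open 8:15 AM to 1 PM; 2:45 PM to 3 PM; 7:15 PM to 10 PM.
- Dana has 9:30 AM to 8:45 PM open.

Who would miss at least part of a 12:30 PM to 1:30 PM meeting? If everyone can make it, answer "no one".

Priya

Priya: not fully free for 12:30-13:30. Dana: free for 12:30-13:30.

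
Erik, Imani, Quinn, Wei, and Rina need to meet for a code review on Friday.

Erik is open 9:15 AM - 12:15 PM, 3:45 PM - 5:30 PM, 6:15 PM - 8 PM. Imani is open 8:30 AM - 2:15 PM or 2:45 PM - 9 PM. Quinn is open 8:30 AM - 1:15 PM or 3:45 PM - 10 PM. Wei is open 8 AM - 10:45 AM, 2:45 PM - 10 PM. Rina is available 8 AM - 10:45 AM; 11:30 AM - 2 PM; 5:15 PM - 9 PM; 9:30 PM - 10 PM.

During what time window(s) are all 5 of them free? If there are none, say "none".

Erik ∩ Imani: 09:15-12:15, 15:45-17:30, 18:15-20:00.
Erik ∩ Imani ∩ Quinn: 09:15-12:15, 15:45-17:30, 18:15-20:00.
Erik ∩ Imani ∩ Quinn ∩ Wei: 09:15-10:45, 15:45-17:30, 18:15-20:00.
Erik ∩ Imani ∩ Quinn ∩ Wei ∩ Rina: 09:15-10:45, 17:15-17:30, 18:15-20:00.
So the common availability across everyone is 09:15-10:45, 17:15-17:30, 18:15-20:00.

09:15-10:45, 17:15-17:30, 18:15-20:00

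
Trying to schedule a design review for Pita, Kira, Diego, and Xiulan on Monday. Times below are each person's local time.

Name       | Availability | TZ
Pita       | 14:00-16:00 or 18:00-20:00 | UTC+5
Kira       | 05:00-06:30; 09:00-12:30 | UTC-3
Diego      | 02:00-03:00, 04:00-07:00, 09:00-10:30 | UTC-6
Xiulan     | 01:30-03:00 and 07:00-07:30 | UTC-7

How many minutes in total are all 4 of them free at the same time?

0

Pita in UTC: 09:00-11:00, 13:00-15:00 (subtract 5h to convert from UTC+5).
Kira in UTC: 08:00-09:30, 12:00-15:30 (add 3h to convert from UTC-3).
Diego in UTC: 08:00-09:00, 10:00-13:00, 15:00-16:30 (add 6h to convert from UTC-6).
Xiulan in UTC: 08:30-10:00, 14:00-14:30 (add 7h to convert from UTC-7).
Pita ∩ Kira: 09:00-09:30, 13:00-15:00.
Pita ∩ Kira ∩ Diego: ∅.
Pita ∩ Kira ∩ Diego ∩ Xiulan: ∅.
There is no time when everyone is free.
There is no common window, so the total is 0 minutes.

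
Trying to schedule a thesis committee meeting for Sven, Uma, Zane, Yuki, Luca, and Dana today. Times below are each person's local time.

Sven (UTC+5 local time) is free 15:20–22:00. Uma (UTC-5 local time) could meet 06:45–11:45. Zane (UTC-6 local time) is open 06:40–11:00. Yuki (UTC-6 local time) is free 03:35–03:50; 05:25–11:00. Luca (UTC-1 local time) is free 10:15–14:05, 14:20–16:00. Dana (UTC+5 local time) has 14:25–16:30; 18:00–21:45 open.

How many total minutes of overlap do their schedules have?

Sven in UTC: 10:20-17:00 (subtract 5h to convert from UTC+5).
Uma in UTC: 11:45-16:45 (add 5h to convert from UTC-5).
Zane in UTC: 12:40-17:00 (add 6h to convert from UTC-6).
Yuki in UTC: 09:35-09:50, 11:25-17:00 (add 6h to convert from UTC-6).
Luca in UTC: 11:15-15:05, 15:20-17:00 (add 1h to convert from UTC-1).
Dana in UTC: 09:25-11:30, 13:00-16:45 (subtract 5h to convert from UTC+5).
Sven ∩ Uma: 11:45-16:45.
Sven ∩ Uma ∩ Zane: 12:40-16:45.
Sven ∩ Uma ∩ Zane ∩ Yuki: 12:40-16:45.
Sven ∩ Uma ∩ Zane ∩ Yuki ∩ Luca: 12:40-15:05, 15:20-16:45.
Sven ∩ Uma ∩ Zane ∩ Yuki ∩ Luca ∩ Dana: 13:00-15:05, 15:20-16:45.
So the common availability across everyone is 13:00-15:05, 15:20-16:45.
Summing the common windows: 125 + 85 = 210 minutes.

210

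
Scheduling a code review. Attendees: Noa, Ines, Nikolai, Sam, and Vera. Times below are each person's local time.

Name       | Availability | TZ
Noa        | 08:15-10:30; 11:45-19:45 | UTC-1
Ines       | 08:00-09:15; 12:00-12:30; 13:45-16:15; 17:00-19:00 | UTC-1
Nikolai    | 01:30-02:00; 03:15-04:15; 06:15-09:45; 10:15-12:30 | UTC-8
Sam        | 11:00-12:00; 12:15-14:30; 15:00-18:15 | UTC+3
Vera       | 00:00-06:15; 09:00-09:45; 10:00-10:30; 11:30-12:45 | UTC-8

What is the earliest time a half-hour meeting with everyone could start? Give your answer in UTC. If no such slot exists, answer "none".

Noa in UTC: 09:15-11:30, 12:45-20:45 (add 1h to convert from UTC-1).
Ines in UTC: 09:00-10:15, 13:00-13:30, 14:45-17:15, 18:00-20:00 (add 1h to convert from UTC-1).
Nikolai in UTC: 09:30-10:00, 11:15-12:15, 14:15-17:45, 18:15-20:30 (add 8h to convert from UTC-8).
Sam in UTC: 08:00-09:00, 09:15-11:30, 12:00-15:15 (subtract 3h to convert from UTC+3).
Vera in UTC: 08:00-14:15, 17:00-17:45, 18:00-18:30, 19:30-20:45 (add 8h to convert from UTC-8).
Noa ∩ Ines: 09:15-10:15, 13:00-13:30, 14:45-17:15, 18:00-20:00.
Noa ∩ Ines ∩ Nikolai: 09:30-10:00, 14:45-17:15, 18:15-20:00.
Noa ∩ Ines ∩ Nikolai ∩ Sam: 09:30-10:00, 14:45-15:15.
Noa ∩ Ines ∩ Nikolai ∩ Sam ∩ Vera: 09:30-10:00.
Those are the intersection windows.
The first common window of at least 30 minutes is 09:30-10:00, so the earliest start is 09:30.

09:30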